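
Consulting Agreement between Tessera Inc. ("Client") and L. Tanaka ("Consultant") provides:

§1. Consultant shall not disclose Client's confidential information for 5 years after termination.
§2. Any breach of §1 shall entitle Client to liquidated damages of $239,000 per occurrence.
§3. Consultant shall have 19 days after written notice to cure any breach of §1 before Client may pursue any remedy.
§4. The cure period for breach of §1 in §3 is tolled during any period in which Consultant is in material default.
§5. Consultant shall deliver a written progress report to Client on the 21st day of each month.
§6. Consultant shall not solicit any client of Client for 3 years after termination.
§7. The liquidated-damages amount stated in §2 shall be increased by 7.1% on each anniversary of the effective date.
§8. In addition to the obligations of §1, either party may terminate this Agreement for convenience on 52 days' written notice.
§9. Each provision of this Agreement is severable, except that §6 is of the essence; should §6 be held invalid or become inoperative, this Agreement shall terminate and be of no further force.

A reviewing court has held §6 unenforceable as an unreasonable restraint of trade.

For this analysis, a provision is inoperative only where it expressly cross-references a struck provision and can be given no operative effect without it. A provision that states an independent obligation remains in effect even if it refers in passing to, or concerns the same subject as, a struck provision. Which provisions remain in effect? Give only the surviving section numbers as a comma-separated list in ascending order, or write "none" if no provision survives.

§6 is struck. No other provision's operative terms depend on §6. §9 makes §6 an essential term, and §6 is the provision held invalid; under §9, the entire Agreement is therefore void. No provision of the Agreement survives.

none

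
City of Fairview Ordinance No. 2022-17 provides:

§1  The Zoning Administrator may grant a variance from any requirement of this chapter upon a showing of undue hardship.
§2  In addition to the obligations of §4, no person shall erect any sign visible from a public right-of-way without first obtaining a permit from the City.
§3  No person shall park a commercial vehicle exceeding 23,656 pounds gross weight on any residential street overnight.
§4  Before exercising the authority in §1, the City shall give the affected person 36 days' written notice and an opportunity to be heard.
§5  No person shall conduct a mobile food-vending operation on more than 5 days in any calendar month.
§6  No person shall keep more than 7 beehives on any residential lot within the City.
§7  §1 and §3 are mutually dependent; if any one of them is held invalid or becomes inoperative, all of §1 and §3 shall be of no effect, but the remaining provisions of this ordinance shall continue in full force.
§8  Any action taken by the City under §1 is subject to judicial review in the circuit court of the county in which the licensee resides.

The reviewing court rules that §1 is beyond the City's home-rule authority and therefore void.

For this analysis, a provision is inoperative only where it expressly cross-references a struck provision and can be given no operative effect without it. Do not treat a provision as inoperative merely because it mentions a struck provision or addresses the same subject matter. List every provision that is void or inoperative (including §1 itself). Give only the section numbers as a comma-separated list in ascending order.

§1 is struck. §4 has no operative effect of its own apart from §1 and is therefore inoperative. §8 has no operative effect of its own apart from §1 and is therefore inoperative. Although §2 refers to §4, its operative terms do not depend on §4, so it remains in effect. §7 declares §1 and §3 mutually dependent; since one of them has fallen, all of them are of no effect. That brings down §3 as well. The remainder continues in force under §7. That leaves §2, §5, §6, and §7 in effect.

1, 3, 4, 8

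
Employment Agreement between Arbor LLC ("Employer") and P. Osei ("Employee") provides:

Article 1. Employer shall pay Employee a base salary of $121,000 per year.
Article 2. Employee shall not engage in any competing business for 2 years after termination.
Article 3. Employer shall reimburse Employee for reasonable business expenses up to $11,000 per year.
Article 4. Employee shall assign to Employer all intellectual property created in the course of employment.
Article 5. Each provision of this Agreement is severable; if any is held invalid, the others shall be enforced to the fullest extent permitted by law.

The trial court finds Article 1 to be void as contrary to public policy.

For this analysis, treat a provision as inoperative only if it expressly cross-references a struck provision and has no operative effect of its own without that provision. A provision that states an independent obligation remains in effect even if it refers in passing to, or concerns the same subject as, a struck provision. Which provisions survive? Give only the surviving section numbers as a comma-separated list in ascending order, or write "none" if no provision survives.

Article 1 is struck. Nothing else in the Agreement is defined by reference to Article 1. Under the severability clause in Article 5, the remaining provisions continue in force. The provisions still in force are Article 2, Article 3, Article 4, and Article 5.

2, 3, 4, 5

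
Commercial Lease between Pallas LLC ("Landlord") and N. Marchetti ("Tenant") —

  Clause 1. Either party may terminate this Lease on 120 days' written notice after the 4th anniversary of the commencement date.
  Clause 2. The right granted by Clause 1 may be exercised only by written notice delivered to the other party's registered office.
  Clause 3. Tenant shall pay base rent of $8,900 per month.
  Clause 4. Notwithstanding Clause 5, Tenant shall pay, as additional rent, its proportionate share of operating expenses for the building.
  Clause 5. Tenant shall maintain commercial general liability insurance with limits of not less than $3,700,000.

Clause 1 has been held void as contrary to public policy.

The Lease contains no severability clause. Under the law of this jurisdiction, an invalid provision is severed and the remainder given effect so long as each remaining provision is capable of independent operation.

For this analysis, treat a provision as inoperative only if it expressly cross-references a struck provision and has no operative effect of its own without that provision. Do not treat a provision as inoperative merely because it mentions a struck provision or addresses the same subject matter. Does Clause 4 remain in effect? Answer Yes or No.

Clause 1 is struck. Clause 2 operates only by reference to Clause 1, so it falls with Clause 1. Under the stated default rule, only provisions that cannot operate independently fall away; the rest are enforced. The provisions still in force are Clause 3, Clause 4, and Clause 5. Clause 4 is among the surviving provisions, so the answer is yes.

Yes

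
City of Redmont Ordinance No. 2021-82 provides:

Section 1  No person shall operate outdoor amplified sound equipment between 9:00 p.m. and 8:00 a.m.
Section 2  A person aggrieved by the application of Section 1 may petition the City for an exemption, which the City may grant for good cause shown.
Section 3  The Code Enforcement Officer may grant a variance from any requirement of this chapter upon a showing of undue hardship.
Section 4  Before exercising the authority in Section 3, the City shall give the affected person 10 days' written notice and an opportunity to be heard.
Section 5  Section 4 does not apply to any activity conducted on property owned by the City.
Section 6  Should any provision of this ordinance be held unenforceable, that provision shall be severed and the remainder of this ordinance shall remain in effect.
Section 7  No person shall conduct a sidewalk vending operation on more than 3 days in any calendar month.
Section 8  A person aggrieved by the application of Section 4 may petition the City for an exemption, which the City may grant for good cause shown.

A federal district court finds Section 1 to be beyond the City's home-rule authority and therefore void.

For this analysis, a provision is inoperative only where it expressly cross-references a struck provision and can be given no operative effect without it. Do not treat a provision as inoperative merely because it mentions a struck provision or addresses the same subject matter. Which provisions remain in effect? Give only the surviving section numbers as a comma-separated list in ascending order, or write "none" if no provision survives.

Section 1 is struck. Section 2 merely fixes the exemption procedure for Section 1; with Section 1 gone it has nothing to operate on and falls away. Section 6 is a severability clause and preserves every provision that can still be given independent effect. Section 3, Section 4, Section 5, Section 6, Section 7, and Section 8 remain in effect.

3, 4, 5, 6, 7, 8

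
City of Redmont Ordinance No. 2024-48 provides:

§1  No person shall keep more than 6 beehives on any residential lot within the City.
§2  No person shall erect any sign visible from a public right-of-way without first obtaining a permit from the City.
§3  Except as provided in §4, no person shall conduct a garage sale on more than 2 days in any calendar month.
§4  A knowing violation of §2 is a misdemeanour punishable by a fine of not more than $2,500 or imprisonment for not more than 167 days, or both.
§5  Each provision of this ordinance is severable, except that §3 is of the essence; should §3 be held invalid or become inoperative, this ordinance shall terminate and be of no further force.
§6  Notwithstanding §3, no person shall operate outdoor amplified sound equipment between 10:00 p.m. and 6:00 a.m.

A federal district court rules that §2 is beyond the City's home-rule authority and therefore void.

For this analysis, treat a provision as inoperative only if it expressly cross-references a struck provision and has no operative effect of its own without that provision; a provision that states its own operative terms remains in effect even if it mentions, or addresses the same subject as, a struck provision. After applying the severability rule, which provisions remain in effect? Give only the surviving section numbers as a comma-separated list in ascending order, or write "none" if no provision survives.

1, 3, 5, 6

§2 is struck. The only function of §4 is the criminal penalty for violating §2, so it cannot stand once §2 is removed. §3 mentions §4 but its own obligation stands independently of §4, so §3 is not affected. §5 makes §3 an essential term, but §3 is unaffected, so the severability proviso in §5 preserves the remaining provisions. That leaves §1, §3, §5, and §6 in effect.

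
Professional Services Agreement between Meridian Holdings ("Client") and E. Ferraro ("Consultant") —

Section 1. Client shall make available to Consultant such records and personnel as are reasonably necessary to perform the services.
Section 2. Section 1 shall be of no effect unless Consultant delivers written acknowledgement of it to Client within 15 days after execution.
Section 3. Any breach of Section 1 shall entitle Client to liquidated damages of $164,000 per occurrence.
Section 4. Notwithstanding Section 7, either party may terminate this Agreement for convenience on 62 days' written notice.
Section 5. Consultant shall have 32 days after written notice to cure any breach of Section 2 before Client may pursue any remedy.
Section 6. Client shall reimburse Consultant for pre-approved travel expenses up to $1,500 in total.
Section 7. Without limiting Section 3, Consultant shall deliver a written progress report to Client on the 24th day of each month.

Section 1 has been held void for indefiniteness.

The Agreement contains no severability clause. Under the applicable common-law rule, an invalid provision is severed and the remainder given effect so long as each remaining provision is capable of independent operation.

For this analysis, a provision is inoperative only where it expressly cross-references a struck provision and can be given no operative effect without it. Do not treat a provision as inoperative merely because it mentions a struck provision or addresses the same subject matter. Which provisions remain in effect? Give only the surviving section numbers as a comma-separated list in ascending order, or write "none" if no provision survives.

Section 1 is struck. Section 2 has no operative effect of its own apart from Section 1 and is therefore inoperative. Section 3 operates only by reference to Section 1, so it falls with Section 1. Section 5 operates only by reference to Section 2, so it falls with Section 2. Although Section 7 refers to Section 3, its operative terms do not depend on Section 3, so it remains in effect. With no severability clause, the stated default rule severs what cannot stand and enforces each remaining provision that can operate on its own. That leaves Section 4, Section 6, and Section 7 in effect.

4, 6, 7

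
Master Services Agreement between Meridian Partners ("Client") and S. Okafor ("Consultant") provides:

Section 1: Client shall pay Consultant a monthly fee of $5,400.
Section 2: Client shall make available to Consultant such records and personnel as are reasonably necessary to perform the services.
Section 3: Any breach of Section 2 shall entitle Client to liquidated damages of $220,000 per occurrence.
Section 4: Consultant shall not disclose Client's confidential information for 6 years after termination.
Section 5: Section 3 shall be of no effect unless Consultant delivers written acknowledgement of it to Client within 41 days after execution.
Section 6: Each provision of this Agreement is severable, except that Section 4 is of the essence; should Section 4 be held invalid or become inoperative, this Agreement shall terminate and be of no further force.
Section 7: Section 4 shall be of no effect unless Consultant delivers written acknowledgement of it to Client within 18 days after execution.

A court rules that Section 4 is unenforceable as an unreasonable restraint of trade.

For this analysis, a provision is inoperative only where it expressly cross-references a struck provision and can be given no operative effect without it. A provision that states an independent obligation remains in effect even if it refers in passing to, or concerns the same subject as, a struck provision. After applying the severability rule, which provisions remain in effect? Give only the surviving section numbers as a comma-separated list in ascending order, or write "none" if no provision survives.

Section 4 is struck. The only function of Section 7 is the acknowledgement condition for Section 4, so it cannot stand once Section 4 is removed. Section 6 makes Section 4 an essential term, and Section 4 is the provision held invalid; under Section 6, the entire Agreement is therefore void. No provision of the Agreement survives.

none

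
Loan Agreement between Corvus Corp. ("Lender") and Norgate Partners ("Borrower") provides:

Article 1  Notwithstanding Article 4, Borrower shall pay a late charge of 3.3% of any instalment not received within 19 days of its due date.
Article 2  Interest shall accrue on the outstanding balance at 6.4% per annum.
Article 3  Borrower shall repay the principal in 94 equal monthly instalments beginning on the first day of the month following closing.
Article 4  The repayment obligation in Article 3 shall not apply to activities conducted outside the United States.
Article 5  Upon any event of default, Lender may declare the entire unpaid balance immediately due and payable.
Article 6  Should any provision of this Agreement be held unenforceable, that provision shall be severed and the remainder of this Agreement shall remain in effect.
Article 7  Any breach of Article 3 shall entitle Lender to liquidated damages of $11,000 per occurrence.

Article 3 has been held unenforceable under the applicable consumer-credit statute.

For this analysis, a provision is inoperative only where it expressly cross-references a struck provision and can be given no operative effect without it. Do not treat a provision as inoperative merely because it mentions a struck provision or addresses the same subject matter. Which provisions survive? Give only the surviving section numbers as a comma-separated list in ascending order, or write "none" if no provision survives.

Article 3 is struck. Article 4 operates only by reference to Article 3, so it falls with Article 3. Article 7 has no operative effect of its own apart from Article 3 and is therefore inoperative. Article 1 mentions Article 4 but its own obligation stands independently of Article 4, so Article 1 is not affected. Article 6 is a severability clause and preserves every provision that can still be given independent effect. The provisions still in force are Article 1, Article 2, Article 5, and Article 6.

1, 2, 5, 6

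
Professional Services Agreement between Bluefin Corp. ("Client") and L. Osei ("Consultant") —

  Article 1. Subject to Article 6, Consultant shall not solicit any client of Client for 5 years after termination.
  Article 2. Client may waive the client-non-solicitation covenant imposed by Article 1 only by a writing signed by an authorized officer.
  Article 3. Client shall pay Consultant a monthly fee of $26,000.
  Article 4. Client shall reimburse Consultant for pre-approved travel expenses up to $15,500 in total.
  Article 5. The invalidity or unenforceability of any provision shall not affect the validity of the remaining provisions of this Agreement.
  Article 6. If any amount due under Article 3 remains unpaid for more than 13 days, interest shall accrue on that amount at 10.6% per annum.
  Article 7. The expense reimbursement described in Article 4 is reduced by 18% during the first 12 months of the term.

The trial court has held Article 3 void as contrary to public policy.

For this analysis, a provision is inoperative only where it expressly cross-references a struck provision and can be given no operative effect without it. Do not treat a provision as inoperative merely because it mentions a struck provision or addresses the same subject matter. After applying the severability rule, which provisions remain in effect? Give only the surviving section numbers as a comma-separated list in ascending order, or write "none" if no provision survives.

1, 2, 4, 5, 7

Article 3 is struck. Article 6 does nothing except set the default interest on the monthly fee by reference to Article 3; with Article 3 gone it has no independent effect and is inoperative. Although Article 1 refers to Article 6, its operative terms do not depend on Article 6, so it remains in effect. Under the severability clause in Article 5, the remaining provisions continue in force. Article 1, Article 2, Article 4, Article 5, and Article 7 remain in effect.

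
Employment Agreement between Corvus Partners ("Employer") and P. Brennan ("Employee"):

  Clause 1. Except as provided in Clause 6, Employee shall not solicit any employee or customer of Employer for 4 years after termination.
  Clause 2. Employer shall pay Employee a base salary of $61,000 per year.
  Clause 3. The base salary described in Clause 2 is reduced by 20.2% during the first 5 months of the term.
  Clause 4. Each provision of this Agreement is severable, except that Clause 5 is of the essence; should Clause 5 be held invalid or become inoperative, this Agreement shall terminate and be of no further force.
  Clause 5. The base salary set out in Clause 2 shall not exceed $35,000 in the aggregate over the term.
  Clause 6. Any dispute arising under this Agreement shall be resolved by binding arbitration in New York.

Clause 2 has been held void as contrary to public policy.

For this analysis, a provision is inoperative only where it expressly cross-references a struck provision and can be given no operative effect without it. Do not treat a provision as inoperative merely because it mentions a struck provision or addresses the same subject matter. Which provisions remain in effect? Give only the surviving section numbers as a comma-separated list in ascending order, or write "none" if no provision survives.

none

Clause 2 is struck. Clause 3 operates only by reference to Clause 2, so it falls with Clause 2. Clause 5 has no operative effect of its own apart from Clause 2 and is therefore inoperative. Clause 4 makes Clause 5 an essential term, and Clause 5 has been rendered inoperative by the cascade; under Clause 4, the entire Agreement is therefore void. No provision of the Agreement survives.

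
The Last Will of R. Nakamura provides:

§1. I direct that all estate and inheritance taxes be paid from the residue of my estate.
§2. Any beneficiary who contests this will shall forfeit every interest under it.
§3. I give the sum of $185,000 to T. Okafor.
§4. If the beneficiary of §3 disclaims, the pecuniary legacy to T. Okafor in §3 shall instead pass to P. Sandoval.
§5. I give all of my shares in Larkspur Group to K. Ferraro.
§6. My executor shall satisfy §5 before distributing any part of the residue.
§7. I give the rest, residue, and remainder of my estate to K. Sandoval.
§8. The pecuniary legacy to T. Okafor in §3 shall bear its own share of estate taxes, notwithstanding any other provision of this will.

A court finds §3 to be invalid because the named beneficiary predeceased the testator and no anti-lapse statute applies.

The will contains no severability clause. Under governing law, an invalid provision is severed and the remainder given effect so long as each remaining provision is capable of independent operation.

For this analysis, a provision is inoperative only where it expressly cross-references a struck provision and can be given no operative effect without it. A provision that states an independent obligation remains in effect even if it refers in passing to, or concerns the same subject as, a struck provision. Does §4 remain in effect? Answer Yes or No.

§3 is struck. §4 operates only by reference to §3, so it falls with §3. The only function of §8 is the tax charge on §3, so it cannot stand once §3 is removed. With no severability clause, the stated default rule severs what cannot stand and enforces each remaining provision that can operate on its own. The provisions still in force are §1, §2, §5, §6, and §7. §4 is among the inoperative provisions, so the answer is no.

No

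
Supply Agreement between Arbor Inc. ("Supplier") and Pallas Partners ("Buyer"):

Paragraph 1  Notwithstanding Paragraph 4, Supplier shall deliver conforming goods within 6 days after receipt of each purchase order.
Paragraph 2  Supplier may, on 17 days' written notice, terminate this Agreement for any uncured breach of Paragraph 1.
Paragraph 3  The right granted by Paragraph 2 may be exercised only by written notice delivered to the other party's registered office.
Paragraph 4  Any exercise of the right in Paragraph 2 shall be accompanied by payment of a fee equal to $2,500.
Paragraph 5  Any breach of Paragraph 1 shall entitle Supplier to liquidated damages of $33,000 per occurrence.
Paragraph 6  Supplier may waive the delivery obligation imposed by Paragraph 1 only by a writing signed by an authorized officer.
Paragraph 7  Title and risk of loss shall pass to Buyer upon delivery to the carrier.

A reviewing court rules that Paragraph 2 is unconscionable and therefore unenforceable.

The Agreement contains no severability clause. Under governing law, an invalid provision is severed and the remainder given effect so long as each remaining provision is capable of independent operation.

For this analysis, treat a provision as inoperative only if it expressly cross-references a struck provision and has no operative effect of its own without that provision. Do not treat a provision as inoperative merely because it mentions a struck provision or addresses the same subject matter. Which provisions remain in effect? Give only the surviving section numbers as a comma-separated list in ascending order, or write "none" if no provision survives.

1, 5, 6, 7

Paragraph 2 is struck. Paragraph 3 has no operative effect of its own apart from Paragraph 2 and is therefore inoperative. The only function of Paragraph 4 is the exercise fee for Paragraph 2, so it cannot stand once Paragraph 2 is removed. Paragraph 1 mentions Paragraph 4 but its own obligation stands independently of Paragraph 4, so Paragraph 1 is not affected. Under the stated default rule, only provisions that cannot operate independently fall away; the rest are enforced. Paragraph 1, Paragraph 5, Paragraph 6, and Paragraph 7 remain in effect.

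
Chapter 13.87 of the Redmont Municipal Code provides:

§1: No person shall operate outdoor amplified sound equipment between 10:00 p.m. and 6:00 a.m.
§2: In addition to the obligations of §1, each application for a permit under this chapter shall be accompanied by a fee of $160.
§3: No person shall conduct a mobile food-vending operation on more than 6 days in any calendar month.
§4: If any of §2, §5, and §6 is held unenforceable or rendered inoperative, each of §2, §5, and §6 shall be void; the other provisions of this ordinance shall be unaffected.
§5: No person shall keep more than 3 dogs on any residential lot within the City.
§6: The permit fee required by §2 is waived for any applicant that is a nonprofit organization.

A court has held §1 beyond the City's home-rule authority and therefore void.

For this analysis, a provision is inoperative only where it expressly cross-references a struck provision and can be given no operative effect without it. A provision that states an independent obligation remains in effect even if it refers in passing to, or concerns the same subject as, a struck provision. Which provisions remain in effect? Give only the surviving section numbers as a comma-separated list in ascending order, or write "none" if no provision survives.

§1 is struck. Although §2 refers to §1, its operative terms do not depend on §1, so it remains in effect. No other provision's operative terms depend on §1. §4 ties §2, §5, and §6 together, but none of those is affected here; the remaining provisions continue in force under §4. §2, §3, §4, §5, and §6 remain in effect.

2, 3, 4, 5, 6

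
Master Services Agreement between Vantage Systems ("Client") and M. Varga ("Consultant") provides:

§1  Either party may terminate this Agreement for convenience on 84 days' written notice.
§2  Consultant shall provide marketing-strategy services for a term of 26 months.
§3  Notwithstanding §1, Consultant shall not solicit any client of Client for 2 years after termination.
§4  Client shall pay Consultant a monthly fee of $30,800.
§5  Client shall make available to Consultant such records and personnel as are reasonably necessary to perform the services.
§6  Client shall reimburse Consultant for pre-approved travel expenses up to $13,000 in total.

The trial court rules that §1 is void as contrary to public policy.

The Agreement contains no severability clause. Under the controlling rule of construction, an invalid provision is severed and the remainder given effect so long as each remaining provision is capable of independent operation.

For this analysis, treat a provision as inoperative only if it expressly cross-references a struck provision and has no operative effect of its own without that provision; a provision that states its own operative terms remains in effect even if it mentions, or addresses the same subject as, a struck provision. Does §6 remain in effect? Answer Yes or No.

§1 is struck. Although §3 refers to §1, its operative terms do not depend on §1, so it remains in effect. Nothing else in the Agreement is defined by reference to §1. With no severability clause, the stated default rule severs what cannot stand and enforces each remaining provision that can operate on its own. §2, §3, §4, §5, and §6 remain in effect. §6 is among the surviving provisions, so the answer is yes.

Yes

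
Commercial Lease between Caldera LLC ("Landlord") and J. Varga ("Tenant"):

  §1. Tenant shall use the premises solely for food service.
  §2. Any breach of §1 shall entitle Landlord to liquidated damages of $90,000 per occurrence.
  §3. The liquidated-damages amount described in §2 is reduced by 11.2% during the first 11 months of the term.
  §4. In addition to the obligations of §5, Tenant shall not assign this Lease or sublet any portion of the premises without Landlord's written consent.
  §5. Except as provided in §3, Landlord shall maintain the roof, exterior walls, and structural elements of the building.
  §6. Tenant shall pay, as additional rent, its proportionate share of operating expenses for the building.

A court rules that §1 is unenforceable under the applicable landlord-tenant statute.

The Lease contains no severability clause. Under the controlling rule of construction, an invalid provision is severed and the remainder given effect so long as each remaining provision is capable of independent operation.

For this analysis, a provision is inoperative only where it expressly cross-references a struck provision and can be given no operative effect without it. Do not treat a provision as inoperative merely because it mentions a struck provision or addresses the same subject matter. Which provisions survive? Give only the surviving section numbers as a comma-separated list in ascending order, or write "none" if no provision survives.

4, 5, 6

§1 is struck. §2 does nothing except set the liquidated-damages amount by reference to §1; with §1 gone it has no independent effect and is inoperative. §3 does nothing except set the introductory reduction to the liquidated-damages amount by reference to §2; with §2 gone it has no independent effect and is inoperative. Although §5 refers to §3, its operative terms do not depend on §3, so it remains in effect. Under the stated default rule, only provisions that cannot operate independently fall away; the rest are enforced. That leaves §4, §5, and §6 in effect.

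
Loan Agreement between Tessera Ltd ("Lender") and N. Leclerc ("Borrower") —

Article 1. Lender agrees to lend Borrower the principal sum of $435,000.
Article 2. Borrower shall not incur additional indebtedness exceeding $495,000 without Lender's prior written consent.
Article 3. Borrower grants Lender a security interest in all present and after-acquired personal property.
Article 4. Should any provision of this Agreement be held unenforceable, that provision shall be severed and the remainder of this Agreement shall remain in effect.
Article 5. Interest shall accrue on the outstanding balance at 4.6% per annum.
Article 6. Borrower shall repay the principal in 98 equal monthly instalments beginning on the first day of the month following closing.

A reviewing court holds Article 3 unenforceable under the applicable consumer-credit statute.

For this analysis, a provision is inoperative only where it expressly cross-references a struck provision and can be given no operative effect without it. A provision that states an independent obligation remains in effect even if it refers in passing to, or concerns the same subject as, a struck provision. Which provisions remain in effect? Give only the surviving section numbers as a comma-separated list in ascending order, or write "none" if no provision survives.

Article 3 is struck. Nothing else in the Agreement is defined by reference to Article 3. Article 4 is a severability clause and preserves every provision that can still be given independent effect. Article 1, Article 2, Article 4, Article 5, and Article 6 remain in effect.

1, 2, 4, 5, 6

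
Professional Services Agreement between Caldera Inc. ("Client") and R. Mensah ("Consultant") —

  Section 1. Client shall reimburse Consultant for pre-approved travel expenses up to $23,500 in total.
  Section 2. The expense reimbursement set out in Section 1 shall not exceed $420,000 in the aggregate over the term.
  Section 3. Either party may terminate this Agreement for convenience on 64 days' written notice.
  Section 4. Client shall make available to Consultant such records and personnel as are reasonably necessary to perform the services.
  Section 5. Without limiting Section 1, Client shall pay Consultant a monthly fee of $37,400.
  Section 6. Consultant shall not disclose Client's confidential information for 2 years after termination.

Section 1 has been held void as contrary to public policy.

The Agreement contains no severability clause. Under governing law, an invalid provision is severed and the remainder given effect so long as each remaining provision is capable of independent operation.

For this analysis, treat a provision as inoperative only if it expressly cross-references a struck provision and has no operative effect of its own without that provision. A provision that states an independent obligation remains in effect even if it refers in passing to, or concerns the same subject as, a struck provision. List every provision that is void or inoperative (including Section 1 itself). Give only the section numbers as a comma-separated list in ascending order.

Section 1 is struck. Section 2 does nothing except set the aggregate cap on the expense reimbursement by reference to Section 1; with Section 1 gone it has no independent effect and is inoperative. Although Section 5 refers to Section 1, its operative terms do not depend on Section 1, so it remains in effect. With no severability clause, the stated default rule severs what cannot stand and enforces each remaining provision that can operate on its own. That leaves Section 3, Section 4, Section 5, and Section 6 in effect.

1, 2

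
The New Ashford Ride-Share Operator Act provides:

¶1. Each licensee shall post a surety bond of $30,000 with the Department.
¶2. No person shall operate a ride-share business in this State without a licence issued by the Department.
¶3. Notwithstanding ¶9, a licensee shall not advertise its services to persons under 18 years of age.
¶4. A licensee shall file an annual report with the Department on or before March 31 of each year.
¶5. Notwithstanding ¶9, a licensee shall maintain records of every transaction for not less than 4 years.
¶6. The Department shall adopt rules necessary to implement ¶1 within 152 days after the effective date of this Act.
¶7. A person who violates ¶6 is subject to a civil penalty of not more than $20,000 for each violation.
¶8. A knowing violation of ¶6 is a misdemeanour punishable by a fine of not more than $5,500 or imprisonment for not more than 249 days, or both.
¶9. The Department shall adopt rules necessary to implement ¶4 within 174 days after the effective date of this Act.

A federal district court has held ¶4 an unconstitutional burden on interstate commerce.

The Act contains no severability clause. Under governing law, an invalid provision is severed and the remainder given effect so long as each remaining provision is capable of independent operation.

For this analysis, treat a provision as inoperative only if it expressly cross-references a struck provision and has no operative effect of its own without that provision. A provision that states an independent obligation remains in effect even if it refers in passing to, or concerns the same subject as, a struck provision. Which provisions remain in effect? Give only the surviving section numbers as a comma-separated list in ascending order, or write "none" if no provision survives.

1, 2, 3, 5, 6, 7, 8

¶4 is struck. ¶9 merely fixes the rulemaking mandate for ¶4; with ¶4 gone it has nothing to operate on and falls away. Although ¶3 refers to ¶9, its operative terms do not depend on ¶9, so it remains in effect. Although ¶5 refers to ¶9, its operative terms do not depend on ¶9, so it remains in effect. Under the stated default rule, only provisions that cannot operate independently fall away; the rest are enforced. The provisions still in force are ¶1, ¶2, ¶3, ¶5, ¶6, ¶7, and ¶8.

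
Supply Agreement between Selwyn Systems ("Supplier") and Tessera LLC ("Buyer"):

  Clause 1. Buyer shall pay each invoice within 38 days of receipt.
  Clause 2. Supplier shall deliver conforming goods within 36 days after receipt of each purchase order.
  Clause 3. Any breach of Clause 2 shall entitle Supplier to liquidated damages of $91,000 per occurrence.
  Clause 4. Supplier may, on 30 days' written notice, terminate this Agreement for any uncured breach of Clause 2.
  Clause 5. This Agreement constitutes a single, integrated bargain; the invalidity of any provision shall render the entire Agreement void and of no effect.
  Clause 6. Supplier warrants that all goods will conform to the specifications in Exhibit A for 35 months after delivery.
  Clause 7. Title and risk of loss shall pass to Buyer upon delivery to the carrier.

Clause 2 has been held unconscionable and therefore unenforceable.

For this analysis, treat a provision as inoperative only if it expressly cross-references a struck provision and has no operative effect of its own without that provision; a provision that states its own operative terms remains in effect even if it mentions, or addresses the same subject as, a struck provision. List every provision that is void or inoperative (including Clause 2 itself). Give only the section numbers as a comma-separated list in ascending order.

1, 2, 3, 4, 5, 6, 7

Clause 2 is struck. Clause 3 has no operative effect of its own apart from Clause 2 and is therefore inoperative. Clause 4 has no operative effect of its own apart from Clause 2 and is therefore inoperative. Clause 5 provides that the Agreement is not severable, so the invalidity of any one provision voids the entire Agreement. No provision of the Agreement survives.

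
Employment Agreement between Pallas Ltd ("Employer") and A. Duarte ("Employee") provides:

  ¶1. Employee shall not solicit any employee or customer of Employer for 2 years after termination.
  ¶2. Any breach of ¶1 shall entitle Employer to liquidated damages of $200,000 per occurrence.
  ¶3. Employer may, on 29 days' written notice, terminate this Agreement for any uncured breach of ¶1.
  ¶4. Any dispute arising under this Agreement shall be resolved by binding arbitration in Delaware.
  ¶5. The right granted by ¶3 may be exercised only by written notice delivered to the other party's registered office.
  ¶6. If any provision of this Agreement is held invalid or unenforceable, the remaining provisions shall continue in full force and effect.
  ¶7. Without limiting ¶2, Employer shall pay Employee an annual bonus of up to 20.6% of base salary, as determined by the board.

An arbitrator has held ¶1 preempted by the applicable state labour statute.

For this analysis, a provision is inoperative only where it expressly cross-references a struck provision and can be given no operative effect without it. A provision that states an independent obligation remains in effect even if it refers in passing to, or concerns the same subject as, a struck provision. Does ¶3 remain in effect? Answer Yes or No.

¶1 is struck. ¶2 does nothing except set the liquidated-damages amount by reference to ¶1; with ¶1 gone it has no independent effect and is inoperative. ¶3 operates only by reference to ¶1, so it falls with ¶1. ¶5 has no operative effect of its own apart from ¶3 and is therefore inoperative. Although ¶7 refers to ¶2, its operative terms do not depend on ¶2, so it remains in effect. Under the severability clause in ¶6, the remaining provisions continue in force. The provisions still in force are ¶4, ¶6, and ¶7. ¶3 is among the inoperative provisions, so the answer is no.

No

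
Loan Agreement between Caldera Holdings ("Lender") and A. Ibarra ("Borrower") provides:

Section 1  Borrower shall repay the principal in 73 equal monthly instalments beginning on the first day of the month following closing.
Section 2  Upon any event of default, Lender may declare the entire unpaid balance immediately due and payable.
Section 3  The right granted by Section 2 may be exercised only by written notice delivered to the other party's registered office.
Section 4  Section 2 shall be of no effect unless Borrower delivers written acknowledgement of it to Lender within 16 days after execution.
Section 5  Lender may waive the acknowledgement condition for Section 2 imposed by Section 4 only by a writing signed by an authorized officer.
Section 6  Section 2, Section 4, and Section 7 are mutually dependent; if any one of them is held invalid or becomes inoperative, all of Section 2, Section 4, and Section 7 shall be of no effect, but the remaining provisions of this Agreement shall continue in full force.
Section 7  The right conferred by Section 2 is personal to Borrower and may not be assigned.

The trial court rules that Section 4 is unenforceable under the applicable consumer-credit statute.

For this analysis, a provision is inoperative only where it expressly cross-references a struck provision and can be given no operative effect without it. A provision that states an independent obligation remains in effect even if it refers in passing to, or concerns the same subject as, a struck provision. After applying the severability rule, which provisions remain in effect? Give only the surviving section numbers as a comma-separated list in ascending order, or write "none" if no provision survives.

1, 6

Section 4 is struck. Section 5 operates only by reference to Section 4, so it falls with Section 4. Section 6 declares Section 2, Section 4, and Section 7 mutually dependent; since one of them has fallen, all of them are of no effect. That brings down Section 2 and Section 7 as well. Section 3 in turn depends solely on a provision now struck and likewise falls. The remainder continues in force under Section 6. Section 1 and Section 6 remain in effect.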